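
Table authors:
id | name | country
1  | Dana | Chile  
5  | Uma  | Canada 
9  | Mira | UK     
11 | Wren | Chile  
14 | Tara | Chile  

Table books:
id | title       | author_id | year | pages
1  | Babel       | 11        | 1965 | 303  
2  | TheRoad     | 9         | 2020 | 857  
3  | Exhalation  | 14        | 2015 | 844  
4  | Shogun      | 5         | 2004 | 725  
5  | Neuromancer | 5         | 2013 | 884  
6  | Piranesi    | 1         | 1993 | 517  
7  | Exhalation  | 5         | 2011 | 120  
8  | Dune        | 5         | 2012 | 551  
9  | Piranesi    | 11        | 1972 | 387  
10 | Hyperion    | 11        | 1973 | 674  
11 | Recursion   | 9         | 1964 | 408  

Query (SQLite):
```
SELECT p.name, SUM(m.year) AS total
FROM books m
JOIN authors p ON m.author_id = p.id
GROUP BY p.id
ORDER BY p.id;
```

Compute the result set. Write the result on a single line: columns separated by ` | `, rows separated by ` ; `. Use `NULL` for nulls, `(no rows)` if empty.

Join each books row to its authors via author_id.
Group joined rows by authors.id; compute SUM(m.year) per group.
  1: ids {6} → SUM(m.year)=1993
  5: ids {4, 5, 7, 8} → SUM(m.year)=8040
  9: ids {2, 11} → SUM(m.year)=3984
  11: ids {1, 9, 10} → SUM(m.year)=5910
  14: ids {3} → SUM(m.year)=2015

Dana | 1993 ; Uma | 8040 ; Mira | 3984 ; Wren | 5910 ; Tara | 2015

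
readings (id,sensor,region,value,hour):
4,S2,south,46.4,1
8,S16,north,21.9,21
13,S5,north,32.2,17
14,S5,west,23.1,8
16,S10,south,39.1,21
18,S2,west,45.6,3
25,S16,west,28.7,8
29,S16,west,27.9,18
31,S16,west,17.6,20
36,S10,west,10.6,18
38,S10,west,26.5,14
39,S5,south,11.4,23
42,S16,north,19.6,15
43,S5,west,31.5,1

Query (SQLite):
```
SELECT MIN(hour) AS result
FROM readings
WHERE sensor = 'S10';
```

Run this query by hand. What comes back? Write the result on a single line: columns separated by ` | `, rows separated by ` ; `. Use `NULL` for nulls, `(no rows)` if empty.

Rows where sensor='S10' → hour values: [21, 18, 14].
MIN of non-NULL values = 14.

14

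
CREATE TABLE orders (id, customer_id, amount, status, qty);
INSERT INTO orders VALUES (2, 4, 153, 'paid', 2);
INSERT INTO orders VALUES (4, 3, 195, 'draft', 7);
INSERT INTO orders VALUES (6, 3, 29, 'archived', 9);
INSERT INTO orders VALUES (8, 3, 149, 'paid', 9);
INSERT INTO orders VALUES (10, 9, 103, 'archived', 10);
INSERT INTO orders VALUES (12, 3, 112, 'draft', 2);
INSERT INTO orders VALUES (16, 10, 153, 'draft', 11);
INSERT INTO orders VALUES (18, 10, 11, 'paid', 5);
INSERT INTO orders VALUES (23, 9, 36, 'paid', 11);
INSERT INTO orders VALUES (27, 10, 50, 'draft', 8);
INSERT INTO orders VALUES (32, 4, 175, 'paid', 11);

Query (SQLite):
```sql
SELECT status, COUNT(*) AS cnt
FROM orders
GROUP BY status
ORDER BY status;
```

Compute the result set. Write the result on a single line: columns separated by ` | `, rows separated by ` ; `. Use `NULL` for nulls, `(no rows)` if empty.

archived | 2 ; draft | 4 ; paid | 5

Partition orders by status; compute COUNT(*) within each group.
  archived: ids {6, 10} → COUNT(*)=2
  draft: ids {4, 12, 16, 27} → COUNT(*)=4
  paid: ids {2, 8, 18, 23, 32} → COUNT(*)=5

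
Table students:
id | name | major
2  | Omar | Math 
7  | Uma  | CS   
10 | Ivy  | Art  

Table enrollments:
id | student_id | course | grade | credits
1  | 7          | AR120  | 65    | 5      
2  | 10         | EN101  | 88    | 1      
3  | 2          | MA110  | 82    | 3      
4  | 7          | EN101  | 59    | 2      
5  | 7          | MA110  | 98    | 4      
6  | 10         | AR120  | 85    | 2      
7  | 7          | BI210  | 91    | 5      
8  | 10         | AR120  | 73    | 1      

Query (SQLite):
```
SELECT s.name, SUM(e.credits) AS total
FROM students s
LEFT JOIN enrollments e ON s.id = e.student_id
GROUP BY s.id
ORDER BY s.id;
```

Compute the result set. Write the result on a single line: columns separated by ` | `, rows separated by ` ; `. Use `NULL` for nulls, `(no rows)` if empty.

Omar | 3 ; Uma | 16 ; Ivy | 4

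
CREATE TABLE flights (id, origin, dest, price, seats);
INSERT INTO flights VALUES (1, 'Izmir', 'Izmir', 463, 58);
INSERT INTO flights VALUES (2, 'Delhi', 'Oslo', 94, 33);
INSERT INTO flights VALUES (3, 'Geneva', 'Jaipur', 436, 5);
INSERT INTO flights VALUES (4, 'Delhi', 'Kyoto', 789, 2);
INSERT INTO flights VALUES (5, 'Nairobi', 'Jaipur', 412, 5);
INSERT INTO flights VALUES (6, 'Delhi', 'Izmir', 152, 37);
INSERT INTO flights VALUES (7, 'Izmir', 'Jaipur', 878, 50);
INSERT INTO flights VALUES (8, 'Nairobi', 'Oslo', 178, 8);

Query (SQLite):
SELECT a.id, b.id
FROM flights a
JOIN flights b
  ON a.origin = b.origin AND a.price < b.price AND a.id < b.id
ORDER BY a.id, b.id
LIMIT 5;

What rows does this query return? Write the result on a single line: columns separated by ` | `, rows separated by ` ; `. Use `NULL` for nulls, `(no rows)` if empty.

Pairs (a,b) with same origin, a.price < b.price, a.id < b.id.
origin groups: Delhi:{2,4,6} Geneva:{3} Izmir:{1,7} Nairobi:{5,8}
Ordered by (a.id, b.id); first 5.

1 | 7 ; 2 | 4 ; 2 | 6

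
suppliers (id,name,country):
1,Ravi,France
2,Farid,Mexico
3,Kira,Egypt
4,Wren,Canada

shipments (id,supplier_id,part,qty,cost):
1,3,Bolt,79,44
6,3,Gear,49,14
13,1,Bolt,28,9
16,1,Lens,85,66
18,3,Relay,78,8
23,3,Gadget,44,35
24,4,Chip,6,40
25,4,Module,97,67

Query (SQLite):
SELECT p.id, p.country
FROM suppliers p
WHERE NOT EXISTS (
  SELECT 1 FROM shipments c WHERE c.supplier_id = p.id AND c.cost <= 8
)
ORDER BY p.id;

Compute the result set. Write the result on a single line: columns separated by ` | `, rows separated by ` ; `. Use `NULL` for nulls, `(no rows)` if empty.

1 | France ; 2 | Mexico ; 4 | Canada

For each suppliers row, check whether any shipments with matching supplier_id has cost <= 8.
Keep rows where that is false.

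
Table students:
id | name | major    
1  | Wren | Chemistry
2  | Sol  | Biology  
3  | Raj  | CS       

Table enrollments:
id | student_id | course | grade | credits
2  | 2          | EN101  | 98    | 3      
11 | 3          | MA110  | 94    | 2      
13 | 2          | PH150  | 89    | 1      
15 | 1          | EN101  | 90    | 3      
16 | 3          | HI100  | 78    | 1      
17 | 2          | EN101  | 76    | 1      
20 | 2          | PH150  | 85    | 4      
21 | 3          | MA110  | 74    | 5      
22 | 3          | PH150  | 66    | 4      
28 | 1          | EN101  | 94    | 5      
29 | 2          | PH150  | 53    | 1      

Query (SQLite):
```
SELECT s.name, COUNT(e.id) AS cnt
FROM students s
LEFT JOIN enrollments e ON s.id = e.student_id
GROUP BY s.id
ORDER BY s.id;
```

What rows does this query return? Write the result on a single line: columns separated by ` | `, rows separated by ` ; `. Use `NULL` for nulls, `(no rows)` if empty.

LEFT JOIN keeps every students row; unmatched ones get NULL for enrollments columns.
Group by students.id and compute COUNT(e.id). COUNT(col) of an all-NULL group is 0.
  1: ids {15, 28} → COUNT(e.id)=2
  2: ids {2, 13, 17, 20, 29} → COUNT(e.id)=5
  3: ids {11, 16, 21, 22} → COUNT(e.id)=4

Wren | 2 ; Sol | 5 ; Raj | 4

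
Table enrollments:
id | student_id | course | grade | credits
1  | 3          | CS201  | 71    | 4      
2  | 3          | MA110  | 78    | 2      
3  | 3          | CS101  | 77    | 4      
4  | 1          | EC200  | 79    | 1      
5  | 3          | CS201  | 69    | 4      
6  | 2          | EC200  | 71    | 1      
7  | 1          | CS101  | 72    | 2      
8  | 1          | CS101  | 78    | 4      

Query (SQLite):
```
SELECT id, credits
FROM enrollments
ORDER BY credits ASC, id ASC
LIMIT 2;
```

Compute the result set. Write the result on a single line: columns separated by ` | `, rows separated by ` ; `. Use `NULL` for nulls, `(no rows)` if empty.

4 | 1 ; 6 | 1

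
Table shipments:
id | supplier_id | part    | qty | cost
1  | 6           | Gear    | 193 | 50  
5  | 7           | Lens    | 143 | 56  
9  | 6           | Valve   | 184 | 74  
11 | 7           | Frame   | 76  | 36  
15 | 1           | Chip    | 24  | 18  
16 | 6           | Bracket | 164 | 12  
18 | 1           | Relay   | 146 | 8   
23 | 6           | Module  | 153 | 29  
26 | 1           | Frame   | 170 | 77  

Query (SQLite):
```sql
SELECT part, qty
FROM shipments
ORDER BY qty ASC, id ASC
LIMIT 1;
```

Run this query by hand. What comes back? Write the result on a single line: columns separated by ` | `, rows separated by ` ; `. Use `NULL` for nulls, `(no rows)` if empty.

Sort by qty asc, tiebreak id asc: (24, id=15), (76, id=11), (143, id=5), (146, id=18) …. Take first 1.

Chip | 24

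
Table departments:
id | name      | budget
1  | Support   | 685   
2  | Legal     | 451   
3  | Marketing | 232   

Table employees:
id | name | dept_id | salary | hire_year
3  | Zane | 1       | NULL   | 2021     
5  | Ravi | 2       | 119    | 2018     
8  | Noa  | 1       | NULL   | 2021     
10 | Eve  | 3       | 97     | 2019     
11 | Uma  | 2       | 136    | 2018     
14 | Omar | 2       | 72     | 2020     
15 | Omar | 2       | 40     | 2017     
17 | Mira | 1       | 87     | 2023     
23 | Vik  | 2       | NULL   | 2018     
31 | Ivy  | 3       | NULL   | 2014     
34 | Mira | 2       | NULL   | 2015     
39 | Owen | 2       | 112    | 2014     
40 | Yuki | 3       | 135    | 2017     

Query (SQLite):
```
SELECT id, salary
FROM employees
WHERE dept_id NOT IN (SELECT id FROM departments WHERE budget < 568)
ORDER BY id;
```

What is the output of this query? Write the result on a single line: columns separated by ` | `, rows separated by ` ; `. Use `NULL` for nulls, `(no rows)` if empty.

Inner query: departments.id where budget < 568.
Outer: keep employees rows whose dept_id is not in that set.
Inner query → {2, 3}

3 | NULL ; 8 | NULL ; 17 | 87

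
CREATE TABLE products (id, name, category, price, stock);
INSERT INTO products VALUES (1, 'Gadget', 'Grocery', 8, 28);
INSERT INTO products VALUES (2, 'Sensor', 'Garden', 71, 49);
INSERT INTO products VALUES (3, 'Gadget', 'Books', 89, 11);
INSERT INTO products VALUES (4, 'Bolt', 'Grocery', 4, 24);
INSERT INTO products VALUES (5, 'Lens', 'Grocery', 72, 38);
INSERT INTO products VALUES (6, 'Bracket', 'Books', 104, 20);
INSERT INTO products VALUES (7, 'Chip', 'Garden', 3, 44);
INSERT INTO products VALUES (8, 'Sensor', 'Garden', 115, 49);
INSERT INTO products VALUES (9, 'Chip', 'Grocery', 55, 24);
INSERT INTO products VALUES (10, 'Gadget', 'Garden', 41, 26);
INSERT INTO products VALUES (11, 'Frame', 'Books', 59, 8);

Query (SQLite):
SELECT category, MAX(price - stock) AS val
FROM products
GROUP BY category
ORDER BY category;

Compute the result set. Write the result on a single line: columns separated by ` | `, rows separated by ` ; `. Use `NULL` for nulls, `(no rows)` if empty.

For each row compute price - stock.
Group by category; take MAX of the expression per group.
  Books: ids {3, 6, 11} → MAX(price - stock)=84
  Garden: ids {2, 7, 8, 10} → MAX(price - stock)=66
  Grocery: ids {1, 4, 5, 9} → MAX(price - stock)=34

Books | 84 ; Garden | 66 ; Grocery | 34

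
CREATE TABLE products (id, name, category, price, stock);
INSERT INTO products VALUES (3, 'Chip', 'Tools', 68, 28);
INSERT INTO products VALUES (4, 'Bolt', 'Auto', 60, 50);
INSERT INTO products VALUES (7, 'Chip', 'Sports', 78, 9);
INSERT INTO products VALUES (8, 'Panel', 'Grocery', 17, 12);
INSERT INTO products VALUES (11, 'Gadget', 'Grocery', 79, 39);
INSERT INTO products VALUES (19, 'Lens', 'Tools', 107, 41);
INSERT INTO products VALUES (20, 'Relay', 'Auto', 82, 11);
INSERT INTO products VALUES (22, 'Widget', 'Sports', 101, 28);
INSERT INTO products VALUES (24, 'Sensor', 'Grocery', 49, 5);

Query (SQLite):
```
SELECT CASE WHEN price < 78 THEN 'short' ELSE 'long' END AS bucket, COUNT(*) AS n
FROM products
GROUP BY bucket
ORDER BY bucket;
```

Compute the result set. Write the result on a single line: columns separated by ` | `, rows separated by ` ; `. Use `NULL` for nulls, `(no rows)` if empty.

Bucket rows by price < 78 → 'short' else 'long'; count each bucket.

long | 5 ; short | 4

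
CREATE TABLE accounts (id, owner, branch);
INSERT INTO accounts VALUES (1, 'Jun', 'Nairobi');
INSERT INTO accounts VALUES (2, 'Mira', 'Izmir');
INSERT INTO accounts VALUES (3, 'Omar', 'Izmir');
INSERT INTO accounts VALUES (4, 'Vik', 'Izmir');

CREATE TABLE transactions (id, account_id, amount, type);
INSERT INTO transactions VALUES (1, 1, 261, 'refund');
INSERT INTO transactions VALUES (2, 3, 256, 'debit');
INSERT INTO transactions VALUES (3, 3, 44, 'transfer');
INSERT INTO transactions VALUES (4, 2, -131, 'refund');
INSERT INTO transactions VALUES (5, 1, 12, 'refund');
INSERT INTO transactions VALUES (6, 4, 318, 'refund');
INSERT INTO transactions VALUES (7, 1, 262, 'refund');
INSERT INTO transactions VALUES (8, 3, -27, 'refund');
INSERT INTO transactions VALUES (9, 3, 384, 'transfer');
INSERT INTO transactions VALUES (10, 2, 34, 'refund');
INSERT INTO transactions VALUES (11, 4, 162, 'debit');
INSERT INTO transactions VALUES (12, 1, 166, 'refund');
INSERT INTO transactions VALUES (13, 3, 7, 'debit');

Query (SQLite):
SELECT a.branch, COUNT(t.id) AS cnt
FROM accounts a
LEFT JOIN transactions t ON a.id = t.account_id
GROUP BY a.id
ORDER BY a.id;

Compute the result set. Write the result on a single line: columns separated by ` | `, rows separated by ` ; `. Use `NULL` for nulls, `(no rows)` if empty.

Nairobi | 4 ; Izmir | 2 ; Izmir | 5 ; Izmir | 2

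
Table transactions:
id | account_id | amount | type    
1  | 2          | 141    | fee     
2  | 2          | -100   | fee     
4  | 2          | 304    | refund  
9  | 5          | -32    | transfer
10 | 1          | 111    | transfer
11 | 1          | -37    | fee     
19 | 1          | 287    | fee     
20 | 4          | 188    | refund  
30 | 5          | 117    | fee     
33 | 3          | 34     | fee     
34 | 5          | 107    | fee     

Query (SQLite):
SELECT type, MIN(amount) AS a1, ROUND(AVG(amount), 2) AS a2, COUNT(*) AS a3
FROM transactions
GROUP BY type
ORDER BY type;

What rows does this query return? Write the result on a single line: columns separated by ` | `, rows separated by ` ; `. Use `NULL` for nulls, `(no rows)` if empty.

Group transactions by type.
Per group compute: MIN(amount), ROUND(AVG(amount), 2), COUNT(*).
  fee: ids {1, 2, 11, 19, 30, 33, 34} → MIN(amount)=-100, ROUND(AVG(amount), 2)=78.43, COUNT(*)=7
  refund: ids {4, 20} → MIN(amount)=188, ROUND(AVG(amount), 2)=246, COUNT(*)=2
  transfer: ids {9, 10} → MIN(amount)=-32, ROUND(AVG(amount), 2)=39.5, COUNT(*)=2

fee | -100 | 78.43 | 7 ; refund | 188 | 246 | 2 ; transfer | -32 | 39.5 | 2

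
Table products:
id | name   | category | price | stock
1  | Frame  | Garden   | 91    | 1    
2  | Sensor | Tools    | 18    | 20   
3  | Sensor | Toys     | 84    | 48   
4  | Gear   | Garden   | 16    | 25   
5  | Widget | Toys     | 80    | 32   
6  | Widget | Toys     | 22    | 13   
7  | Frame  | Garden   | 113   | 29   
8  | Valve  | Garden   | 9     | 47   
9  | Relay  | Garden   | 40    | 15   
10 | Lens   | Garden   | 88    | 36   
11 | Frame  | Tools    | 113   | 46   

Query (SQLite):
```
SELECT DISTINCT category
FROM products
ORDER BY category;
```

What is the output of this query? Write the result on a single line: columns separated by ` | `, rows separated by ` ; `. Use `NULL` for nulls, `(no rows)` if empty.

Collect distinct category values from products.

Garden ; Tools ; Toys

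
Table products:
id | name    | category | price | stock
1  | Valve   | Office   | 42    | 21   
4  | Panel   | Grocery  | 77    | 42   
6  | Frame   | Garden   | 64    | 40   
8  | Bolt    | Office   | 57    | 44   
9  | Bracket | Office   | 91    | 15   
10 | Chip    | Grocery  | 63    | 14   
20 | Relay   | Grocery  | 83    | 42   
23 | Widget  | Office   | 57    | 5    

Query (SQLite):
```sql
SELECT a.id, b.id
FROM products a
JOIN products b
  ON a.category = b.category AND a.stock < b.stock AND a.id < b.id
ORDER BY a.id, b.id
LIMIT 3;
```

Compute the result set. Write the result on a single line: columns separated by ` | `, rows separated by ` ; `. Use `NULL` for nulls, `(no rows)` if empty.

Pairs (a,b) with same category, a.stock < b.stock, a.id < b.id.
category groups: Garden:{6} Grocery:{4,10,20} Office:{1,8,9,23}
Ordered by (a.id, b.id); first 3.

1 | 8 ; 10 | 20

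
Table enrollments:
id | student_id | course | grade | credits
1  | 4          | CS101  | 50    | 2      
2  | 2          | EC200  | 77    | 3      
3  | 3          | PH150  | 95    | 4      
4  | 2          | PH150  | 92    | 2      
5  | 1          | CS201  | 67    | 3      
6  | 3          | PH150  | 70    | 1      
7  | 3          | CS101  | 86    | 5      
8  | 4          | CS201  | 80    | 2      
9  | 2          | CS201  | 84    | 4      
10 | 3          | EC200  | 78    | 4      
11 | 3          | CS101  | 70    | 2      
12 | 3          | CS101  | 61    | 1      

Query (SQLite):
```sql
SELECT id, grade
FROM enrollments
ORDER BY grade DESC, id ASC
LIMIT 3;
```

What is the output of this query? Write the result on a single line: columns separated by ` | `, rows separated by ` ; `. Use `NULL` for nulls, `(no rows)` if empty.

3 | 95 ; 4 | 92 ; 7 | 86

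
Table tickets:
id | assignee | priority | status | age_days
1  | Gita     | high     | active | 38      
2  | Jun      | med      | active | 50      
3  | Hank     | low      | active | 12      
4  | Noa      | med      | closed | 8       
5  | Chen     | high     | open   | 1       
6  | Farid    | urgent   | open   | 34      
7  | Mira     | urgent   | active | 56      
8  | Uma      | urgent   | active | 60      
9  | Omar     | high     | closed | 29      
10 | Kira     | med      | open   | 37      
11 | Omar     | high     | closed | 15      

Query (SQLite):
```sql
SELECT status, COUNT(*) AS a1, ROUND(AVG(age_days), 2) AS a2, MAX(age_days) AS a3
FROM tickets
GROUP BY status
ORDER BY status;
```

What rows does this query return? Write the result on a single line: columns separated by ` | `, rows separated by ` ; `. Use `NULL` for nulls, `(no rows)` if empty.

Group tickets by status.
Per group compute: COUNT(*), ROUND(AVG(age_days), 2), MAX(age_days).
  active: ids {1, 2, 3, 7, 8} → COUNT(*)=5, ROUND(AVG(age_days), 2)=43.2, MAX(age_days)=60
  closed: ids {4, 9, 11} → COUNT(*)=3, ROUND(AVG(age_days), 2)=17.33, MAX(age_days)=29
  open: ids {5, 6, 10} → COUNT(*)=3, ROUND(AVG(age_days), 2)=24, MAX(age_days)=37

active | 5 | 43.2 | 60 ; closed | 3 | 17.33 | 29 ; open | 3 | 24 | 37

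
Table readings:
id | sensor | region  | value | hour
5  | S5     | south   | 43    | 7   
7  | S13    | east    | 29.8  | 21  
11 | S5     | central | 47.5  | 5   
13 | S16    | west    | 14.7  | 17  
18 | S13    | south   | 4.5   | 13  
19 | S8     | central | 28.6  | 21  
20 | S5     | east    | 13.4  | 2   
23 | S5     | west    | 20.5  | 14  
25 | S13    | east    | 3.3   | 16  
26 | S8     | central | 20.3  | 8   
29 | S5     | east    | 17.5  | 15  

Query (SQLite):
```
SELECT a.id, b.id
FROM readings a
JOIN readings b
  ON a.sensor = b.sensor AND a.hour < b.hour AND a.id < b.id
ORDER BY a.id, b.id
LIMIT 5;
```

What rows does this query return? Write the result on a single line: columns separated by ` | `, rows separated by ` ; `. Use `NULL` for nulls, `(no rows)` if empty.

Pairs (a,b) with same sensor, a.hour < b.hour, a.id < b.id.
sensor groups: S13:{7,18,25} S16:{13} S5:{5,11,20,23,29} S8:{19,26}
Ordered by (a.id, b.id); first 5.

5 | 23 ; 5 | 29 ; 11 | 23 ; 11 | 29 ; 18 | 25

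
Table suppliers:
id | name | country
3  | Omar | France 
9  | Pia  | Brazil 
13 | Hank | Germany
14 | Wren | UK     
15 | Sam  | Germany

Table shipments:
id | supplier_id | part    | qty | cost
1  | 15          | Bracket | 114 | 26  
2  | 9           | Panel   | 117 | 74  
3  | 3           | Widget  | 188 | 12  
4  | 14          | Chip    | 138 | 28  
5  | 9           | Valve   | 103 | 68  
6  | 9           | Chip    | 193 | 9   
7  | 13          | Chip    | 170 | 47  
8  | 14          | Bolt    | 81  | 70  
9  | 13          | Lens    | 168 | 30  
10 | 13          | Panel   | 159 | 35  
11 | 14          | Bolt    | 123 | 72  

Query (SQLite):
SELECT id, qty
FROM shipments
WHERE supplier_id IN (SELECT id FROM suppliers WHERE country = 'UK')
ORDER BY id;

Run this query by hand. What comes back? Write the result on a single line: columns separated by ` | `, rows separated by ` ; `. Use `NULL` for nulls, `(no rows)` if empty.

Inner query: suppliers.id where country = 'UK'.
Outer: keep shipments rows whose supplier_id is in that set.
Inner query → {14}

4 | 138 ; 8 | 81 ; 11 | 123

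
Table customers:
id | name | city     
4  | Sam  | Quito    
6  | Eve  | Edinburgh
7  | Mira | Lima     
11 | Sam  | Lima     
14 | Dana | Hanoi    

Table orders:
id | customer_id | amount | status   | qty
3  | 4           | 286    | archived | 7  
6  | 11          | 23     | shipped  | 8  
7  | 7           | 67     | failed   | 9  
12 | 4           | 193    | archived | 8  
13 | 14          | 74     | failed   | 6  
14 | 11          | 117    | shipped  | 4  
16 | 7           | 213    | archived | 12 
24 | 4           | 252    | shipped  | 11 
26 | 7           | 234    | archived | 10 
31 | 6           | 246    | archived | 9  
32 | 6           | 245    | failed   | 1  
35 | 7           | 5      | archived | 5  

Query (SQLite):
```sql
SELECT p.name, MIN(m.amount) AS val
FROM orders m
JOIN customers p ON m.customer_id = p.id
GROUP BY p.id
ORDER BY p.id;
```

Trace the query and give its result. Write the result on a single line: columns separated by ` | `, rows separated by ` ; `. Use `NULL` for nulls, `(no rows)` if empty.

Join each orders row to its customers via customer_id.
Group joined rows by customers.id; compute MIN(m.amount) per group.
  4: ids {3, 12, 24} → MIN(m.amount)=193
  6: ids {31, 32} → MIN(m.amount)=245
  7: ids {7, 16, 26, 35} → MIN(m.amount)=5
  11: ids {6, 14} → MIN(m.amount)=23
  14: ids {13} → MIN(m.amount)=74

Sam | 193 ; Eve | 245 ; Mira | 5 ; Sam | 23 ; Dana | 74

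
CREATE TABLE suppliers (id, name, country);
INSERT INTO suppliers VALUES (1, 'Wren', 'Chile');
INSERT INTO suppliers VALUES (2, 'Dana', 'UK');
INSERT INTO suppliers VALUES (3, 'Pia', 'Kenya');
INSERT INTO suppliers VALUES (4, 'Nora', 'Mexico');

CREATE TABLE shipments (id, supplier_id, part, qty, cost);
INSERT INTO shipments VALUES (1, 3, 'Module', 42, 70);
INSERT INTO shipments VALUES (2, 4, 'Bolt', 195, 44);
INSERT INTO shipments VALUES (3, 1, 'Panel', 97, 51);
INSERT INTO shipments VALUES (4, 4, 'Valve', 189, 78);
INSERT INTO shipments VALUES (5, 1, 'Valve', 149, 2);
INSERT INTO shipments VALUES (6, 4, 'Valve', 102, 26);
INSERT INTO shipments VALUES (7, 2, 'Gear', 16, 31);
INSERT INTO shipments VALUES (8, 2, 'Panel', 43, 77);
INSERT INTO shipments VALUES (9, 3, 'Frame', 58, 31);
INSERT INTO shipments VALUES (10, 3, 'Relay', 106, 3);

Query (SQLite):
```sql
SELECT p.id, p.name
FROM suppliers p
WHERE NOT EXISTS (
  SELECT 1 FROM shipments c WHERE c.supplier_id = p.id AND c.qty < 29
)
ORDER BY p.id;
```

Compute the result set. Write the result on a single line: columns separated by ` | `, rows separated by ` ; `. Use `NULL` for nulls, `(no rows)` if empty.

1 | Wren ; 3 | Pia ; 4 | Nora

For each suppliers row, check whether any shipments with matching supplier_id has qty < 29.
Keep rows where that is false.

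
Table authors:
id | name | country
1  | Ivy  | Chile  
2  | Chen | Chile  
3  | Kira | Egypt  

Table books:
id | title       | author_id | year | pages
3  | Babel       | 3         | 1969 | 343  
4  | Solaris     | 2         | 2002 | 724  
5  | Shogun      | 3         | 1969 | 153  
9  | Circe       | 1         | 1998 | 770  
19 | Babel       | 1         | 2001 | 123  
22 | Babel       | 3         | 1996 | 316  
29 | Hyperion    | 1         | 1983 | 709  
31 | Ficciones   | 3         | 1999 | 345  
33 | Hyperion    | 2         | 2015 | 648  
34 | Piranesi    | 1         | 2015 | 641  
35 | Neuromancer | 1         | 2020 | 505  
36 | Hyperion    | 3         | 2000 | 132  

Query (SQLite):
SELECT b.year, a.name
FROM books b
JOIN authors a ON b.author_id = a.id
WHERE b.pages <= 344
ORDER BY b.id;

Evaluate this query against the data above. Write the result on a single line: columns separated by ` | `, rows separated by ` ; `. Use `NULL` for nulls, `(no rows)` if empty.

Each books row matches the authors row where author_id = authors.id.
Then keep rows with b.pages <= 344.

1969 | Kira ; 1969 | Kira ; 2001 | Ivy ; 1996 | Kira ; 2000 | Kira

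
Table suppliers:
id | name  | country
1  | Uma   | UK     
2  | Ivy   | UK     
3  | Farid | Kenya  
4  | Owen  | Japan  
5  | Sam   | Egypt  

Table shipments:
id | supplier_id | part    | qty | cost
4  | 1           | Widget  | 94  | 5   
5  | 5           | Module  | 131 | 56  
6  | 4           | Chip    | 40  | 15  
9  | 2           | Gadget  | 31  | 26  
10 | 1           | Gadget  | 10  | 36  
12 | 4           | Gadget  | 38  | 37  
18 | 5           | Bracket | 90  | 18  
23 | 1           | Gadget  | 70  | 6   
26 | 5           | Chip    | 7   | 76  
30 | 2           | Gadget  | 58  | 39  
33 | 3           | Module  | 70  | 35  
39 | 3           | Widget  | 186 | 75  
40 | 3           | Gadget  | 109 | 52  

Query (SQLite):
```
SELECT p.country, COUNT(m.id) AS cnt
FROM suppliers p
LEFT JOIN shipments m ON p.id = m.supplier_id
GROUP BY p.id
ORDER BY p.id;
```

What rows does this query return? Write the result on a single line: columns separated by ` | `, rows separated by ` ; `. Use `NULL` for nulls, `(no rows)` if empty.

LEFT JOIN keeps every suppliers row; unmatched ones get NULL for shipments columns.
Group by suppliers.id and compute COUNT(m.id). COUNT(col) of an all-NULL group is 0.
  1: ids {4, 10, 23} → COUNT(m.id)=3
  2: ids {9, 30} → COUNT(m.id)=2
  3: ids {33, 39, 40} → COUNT(m.id)=3
  4: ids {6, 12} → COUNT(m.id)=2
  5: ids {5, 18, 26} → COUNT(m.id)=3

UK | 3 ; UK | 2 ; Kenya | 3 ; Japan | 2 ; Egypt | 3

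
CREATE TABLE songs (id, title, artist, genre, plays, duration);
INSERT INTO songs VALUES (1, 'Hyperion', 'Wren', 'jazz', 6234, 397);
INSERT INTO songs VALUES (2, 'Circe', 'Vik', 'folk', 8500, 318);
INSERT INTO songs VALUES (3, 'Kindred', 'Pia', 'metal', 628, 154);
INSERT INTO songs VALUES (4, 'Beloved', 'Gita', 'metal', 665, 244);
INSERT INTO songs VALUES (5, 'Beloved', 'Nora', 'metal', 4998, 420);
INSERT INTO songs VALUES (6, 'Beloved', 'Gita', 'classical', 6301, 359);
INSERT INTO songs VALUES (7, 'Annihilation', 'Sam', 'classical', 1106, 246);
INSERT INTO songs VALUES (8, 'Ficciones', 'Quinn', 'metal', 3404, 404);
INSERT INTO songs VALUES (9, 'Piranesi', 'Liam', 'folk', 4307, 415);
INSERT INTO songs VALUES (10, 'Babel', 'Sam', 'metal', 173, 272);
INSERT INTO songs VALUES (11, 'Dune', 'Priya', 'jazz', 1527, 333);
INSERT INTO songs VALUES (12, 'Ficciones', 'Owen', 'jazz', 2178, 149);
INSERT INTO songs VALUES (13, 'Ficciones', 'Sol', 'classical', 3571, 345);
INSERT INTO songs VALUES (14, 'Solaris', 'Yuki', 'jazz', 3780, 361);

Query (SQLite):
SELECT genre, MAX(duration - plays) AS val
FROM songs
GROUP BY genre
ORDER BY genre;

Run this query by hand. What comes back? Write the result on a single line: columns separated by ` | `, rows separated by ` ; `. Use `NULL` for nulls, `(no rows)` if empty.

For each row compute duration - plays.
Group by genre; take MAX of the expression per group.
  classical: ids {6, 7, 13} → MAX(duration - plays)=-860
  folk: ids {2, 9} → MAX(duration - plays)=-3892
  jazz: ids {1, 11, 12, 14} → MAX(duration - plays)=-1194
  metal: ids {3, 4, 5, 8, 10} → MAX(duration - plays)=99

classical | -860 ; folk | -3892 ; jazz | -1194 ; metal | 99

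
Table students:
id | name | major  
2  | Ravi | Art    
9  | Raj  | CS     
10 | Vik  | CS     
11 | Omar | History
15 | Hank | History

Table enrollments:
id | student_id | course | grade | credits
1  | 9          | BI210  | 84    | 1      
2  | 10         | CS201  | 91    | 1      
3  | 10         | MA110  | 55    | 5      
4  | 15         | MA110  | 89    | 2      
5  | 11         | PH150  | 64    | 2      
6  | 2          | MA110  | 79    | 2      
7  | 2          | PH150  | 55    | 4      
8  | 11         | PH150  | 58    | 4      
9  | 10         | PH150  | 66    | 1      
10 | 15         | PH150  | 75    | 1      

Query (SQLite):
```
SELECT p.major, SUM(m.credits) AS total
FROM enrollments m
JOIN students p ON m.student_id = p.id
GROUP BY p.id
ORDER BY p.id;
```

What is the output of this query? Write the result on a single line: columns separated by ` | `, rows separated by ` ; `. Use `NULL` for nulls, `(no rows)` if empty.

Art | 6 ; CS | 1 ; CS | 7 ; History | 6 ; History | 3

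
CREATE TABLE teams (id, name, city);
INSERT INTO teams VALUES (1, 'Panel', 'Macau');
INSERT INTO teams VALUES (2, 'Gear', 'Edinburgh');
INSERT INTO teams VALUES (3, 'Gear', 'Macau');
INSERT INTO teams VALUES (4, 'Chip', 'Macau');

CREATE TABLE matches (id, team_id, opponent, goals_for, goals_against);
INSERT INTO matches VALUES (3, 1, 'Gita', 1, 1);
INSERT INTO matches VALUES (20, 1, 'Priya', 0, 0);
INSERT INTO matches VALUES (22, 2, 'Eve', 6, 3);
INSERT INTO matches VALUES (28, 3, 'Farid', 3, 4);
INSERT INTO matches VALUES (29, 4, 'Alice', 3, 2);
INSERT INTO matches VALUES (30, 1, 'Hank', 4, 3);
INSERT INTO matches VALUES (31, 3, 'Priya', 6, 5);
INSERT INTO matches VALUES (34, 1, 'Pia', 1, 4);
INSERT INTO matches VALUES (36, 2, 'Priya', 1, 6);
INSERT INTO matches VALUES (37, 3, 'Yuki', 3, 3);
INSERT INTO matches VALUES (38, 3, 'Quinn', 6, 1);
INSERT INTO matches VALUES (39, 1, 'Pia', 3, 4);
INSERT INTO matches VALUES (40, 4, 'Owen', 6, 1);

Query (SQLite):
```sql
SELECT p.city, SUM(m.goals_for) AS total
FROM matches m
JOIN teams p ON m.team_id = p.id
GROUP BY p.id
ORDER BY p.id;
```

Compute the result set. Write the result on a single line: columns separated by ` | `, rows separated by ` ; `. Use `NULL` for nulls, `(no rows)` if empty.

Join each matches row to its teams via team_id.
Group joined rows by teams.id; compute SUM(m.goals_for) per group.
  1: ids {3, 20, 30, 34, 39} → SUM(m.goals_for)=9
  2: ids {22, 36} → SUM(m.goals_for)=7
  3: ids {28, 31, 37, 38} → SUM(m.goals_for)=18
  4: ids {29, 40} → SUM(m.goals_for)=9

Macau | 9 ; Edinburgh | 7 ; Macau | 18 ; Macau | 9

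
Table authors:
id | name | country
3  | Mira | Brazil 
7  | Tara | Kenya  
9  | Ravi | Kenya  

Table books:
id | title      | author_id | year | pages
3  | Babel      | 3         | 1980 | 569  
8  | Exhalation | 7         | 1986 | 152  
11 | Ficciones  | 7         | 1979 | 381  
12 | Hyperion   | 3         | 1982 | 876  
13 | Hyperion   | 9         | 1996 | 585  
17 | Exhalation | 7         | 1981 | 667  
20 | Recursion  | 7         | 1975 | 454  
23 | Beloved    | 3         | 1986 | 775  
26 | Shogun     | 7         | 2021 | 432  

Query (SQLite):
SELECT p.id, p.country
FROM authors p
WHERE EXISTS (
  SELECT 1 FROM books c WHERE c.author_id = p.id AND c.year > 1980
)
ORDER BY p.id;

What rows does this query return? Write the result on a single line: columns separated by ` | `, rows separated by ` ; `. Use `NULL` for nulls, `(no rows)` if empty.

3 | Brazil ; 7 | Kenya ; 9 | Kenya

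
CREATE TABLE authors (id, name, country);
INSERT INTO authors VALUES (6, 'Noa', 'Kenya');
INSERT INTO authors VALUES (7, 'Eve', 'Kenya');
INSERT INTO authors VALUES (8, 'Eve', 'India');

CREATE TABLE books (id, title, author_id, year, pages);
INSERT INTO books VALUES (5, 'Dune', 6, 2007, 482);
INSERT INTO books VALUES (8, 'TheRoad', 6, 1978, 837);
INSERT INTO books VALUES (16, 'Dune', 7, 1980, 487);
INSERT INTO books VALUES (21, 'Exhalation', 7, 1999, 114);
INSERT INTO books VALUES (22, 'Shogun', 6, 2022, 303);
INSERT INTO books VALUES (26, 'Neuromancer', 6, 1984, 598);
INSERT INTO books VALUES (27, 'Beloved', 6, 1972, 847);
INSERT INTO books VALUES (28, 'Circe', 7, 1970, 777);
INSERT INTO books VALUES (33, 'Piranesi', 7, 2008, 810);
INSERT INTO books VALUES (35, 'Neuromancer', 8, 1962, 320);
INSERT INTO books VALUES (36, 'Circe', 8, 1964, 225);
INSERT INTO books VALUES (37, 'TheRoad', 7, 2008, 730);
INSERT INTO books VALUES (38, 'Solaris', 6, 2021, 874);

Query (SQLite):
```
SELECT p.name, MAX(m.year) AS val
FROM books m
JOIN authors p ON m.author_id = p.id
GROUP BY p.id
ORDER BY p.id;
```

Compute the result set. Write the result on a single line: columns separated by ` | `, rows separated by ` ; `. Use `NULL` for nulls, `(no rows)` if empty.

Join each books row to its authors via author_id.
Group joined rows by authors.id; compute MAX(m.year) per group.
  6: ids {5, 8, 22, 26, 27, 38} → MAX(m.year)=2022
  7: ids {16, 21, 28, 33, 37} → MAX(m.year)=2008
  8: ids {35, 36} → MAX(m.year)=1964

Noa | 2022 ; Eve | 2008 ; Eve | 1964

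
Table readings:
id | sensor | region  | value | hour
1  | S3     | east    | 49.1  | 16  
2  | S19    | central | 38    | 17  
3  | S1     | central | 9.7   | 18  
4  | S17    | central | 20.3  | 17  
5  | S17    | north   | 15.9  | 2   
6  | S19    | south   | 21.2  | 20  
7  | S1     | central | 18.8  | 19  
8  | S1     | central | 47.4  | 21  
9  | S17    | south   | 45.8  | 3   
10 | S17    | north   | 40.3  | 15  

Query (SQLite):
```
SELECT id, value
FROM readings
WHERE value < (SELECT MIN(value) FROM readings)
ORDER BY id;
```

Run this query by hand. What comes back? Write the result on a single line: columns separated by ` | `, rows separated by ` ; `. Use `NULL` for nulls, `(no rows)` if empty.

(no rows)

Scalar subquery: MIN(value) over all readings rows = 9.7.
Keep rows where value < that value.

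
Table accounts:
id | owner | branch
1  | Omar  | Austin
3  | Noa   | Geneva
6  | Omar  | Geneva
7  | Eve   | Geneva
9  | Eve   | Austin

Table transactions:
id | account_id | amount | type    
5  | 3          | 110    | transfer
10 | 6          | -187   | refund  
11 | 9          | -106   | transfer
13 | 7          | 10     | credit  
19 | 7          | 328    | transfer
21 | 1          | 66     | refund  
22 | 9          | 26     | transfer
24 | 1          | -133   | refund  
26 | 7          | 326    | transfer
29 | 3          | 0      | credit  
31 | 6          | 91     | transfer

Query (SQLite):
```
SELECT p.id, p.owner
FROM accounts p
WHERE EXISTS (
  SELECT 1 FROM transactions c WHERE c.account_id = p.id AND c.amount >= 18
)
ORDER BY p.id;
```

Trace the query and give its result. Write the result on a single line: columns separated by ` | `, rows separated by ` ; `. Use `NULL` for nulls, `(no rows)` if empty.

For each accounts row, check whether any transactions with matching account_id has amount >= 18.
Keep rows where that is true.

1 | Omar ; 3 | Noa ; 6 | Omar ; 7 | Eve ; 9 | Eve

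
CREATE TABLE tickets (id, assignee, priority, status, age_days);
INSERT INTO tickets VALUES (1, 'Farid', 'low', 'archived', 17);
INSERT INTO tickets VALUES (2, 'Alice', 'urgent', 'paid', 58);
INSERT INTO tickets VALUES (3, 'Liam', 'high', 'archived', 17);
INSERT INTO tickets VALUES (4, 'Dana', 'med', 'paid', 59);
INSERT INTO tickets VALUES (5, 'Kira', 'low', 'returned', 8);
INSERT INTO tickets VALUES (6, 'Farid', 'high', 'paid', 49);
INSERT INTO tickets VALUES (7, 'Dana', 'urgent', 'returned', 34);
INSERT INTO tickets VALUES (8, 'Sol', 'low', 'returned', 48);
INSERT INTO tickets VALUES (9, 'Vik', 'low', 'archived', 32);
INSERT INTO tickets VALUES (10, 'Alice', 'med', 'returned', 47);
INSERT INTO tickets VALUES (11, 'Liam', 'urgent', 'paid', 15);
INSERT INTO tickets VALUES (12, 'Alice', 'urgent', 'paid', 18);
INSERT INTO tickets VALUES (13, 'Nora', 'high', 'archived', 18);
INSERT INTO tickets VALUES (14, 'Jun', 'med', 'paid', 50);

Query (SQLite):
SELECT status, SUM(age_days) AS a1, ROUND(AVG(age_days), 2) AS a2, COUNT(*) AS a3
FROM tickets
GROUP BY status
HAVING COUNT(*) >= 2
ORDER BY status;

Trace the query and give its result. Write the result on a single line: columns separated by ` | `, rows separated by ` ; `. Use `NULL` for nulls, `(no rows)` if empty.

Group tickets by status.
Per group compute: SUM(age_days), ROUND(AVG(age_days), 2), COUNT(*).
HAVING: drop groups with fewer than 2 rows.
  archived: ids {1, 3, 9, 13} → SUM(age_days)=84, ROUND(AVG(age_days), 2)=21, COUNT(*)=4
  paid: ids {2, 4, 6, 11, 12, 14} → SUM(age_days)=249, ROUND(AVG(age_days), 2)=41.5, COUNT(*)=6
  returned: ids {5, 7, 8, 10} → SUM(age_days)=137, ROUND(AVG(age_days), 2)=34.25, COUNT(*)=4

archived | 84 | 21 | 4 ; paid | 249 | 41.5 | 6 ; returned | 137 | 34.25 | 4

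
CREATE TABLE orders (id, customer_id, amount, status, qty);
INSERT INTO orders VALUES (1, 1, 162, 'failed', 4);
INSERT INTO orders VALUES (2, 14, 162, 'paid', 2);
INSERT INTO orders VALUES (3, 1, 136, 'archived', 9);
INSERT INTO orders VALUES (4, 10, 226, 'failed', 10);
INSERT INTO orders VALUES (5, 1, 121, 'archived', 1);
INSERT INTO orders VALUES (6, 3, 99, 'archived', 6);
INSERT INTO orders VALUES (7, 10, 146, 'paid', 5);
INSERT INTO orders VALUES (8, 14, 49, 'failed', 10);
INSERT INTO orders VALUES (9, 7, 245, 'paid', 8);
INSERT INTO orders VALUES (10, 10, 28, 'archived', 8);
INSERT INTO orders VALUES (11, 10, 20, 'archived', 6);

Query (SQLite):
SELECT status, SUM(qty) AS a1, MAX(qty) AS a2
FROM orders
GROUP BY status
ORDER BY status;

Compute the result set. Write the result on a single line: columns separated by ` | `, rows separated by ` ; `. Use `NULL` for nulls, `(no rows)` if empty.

Group orders by status.
Per group compute: SUM(qty), MAX(qty).
  archived: ids {3, 5, 6, 10, 11} → SUM(qty)=30, MAX(qty)=9
  failed: ids {1, 4, 8} → SUM(qty)=24, MAX(qty)=10
  paid: ids {2, 7, 9} → SUM(qty)=15, MAX(qty)=8

archived | 30 | 9 ; failed | 24 | 10 ; paid | 15 | 8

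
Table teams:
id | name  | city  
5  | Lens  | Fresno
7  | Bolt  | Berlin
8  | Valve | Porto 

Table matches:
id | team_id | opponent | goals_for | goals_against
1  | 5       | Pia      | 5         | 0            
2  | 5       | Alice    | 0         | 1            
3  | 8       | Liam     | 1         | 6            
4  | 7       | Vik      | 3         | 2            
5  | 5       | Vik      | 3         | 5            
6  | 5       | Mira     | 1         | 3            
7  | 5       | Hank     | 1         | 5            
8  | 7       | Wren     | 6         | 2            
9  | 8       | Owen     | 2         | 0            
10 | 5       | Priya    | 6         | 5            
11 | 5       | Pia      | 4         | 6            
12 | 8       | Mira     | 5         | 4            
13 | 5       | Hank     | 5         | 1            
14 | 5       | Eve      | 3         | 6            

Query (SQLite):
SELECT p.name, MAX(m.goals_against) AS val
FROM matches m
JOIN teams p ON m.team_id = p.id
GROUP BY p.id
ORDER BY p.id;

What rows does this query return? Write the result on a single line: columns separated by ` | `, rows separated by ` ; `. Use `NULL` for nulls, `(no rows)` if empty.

Join each matches row to its teams via team_id.
Group joined rows by teams.id; compute MAX(m.goals_against) per group.
  5: ids {1, 2, 5, 6, 7, 10, 11, 13, 14} → MAX(m.goals_against)=6
  7: ids {4, 8} → MAX(m.goals_against)=2
  8: ids {3, 9, 12} → MAX(m.goals_against)=6

Lens | 6 ; Bolt | 2 ; Valve | 6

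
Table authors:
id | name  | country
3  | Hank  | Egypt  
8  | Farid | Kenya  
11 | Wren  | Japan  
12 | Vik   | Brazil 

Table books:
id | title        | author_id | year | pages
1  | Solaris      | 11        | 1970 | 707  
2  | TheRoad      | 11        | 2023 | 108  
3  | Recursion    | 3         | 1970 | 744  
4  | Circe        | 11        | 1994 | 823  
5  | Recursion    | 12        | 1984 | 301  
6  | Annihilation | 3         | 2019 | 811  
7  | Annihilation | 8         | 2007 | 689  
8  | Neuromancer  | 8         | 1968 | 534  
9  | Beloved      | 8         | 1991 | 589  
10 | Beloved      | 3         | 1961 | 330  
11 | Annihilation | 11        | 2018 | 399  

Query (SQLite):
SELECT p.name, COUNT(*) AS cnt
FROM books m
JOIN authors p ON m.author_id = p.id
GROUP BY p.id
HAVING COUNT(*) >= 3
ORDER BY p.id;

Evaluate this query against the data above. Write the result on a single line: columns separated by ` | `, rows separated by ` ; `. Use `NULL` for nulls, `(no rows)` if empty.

Hank | 3 ; Farid | 3 ; Wren | 4

Join each books row to its authors via author_id.
Group joined rows by authors.id; compute COUNT(*) per group.
HAVING: keep groups with count ≥ 3.
  3: ids {3, 6, 10} → COUNT(*)=3
  8: ids {7, 8, 9} → COUNT(*)=3
  11: ids {1, 2, 4, 11} → COUNT(*)=4
  12: ids {5} → COUNT(*)=1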